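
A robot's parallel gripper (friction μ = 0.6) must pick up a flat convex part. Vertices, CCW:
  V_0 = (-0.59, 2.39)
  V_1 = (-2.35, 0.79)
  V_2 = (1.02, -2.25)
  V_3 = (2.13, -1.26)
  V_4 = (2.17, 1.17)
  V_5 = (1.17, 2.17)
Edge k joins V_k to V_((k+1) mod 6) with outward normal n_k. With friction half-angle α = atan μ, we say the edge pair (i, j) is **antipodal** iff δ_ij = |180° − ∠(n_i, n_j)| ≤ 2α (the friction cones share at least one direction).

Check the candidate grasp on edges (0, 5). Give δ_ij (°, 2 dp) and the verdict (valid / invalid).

δ = 130.60°, invalid

α = atan 0.6 = 30.96°;  2α = 61.93°
edge 0: e_0 = (-1.76, -1.60);  n_0 = (-0.6727, +0.7399)
edge 5: e_5 = (-1.76, +0.22);  n_5 = (+0.1240, +0.9923)
∠(n_0, n_5) = 49.40°
δ = |180° − 49.40°| = 130.60°
130.60° > 2α = 61.93°  →  invalid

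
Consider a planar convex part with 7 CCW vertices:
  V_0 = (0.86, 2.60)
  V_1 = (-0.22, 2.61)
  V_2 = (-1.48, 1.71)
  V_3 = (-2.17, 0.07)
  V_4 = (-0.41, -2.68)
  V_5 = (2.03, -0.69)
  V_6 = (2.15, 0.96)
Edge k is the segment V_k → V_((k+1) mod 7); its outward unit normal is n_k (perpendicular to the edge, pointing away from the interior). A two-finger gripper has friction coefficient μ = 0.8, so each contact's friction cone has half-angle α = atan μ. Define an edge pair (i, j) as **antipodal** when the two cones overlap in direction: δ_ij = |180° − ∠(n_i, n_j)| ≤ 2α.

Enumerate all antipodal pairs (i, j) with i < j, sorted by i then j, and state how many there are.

count = 9; pairs: (0,3), (0,4), (1,4), (1,5), (2,4), (2,5), (2,6), (3,5), (3,6)

α = atan 0.8 = 38.66°;  2α = 77.32°
n_0 = (+0.0093, +1.0000)
n_1 = (-0.5812, +0.8137)
n_2 = (-0.9217, +0.3878)
n_3 = (-0.8423, -0.5391)
n_4 = (+0.6320, -0.7749)
n_5 = (+0.9974, -0.0725)
n_6 = (+0.7860, +0.6182)
  (0,1): δ = 143.93°  ·
  (0,2): δ = 112.29°  ·
  (0,3): δ = 56.85°  ✓
  (0,4): δ = 39.73°  ✓
  (0,5): δ = 86.37°  ·
  (0,6): δ = 128.72°  ·
  (1,2): δ = 148.36°  ·
  (1,3): δ = 92.92°  ·
  (1,4): δ = 3.66°  ✓
  (1,5): δ = 50.30°  ✓
  (1,6): δ = 92.65°  ·
  (2,3): δ = 124.56°  ·
  (2,4): δ = 27.98°  ✓
  (2,5): δ = 18.66°  ✓
  (2,6): δ = 61.01°  ✓
  (3,4): δ = 83.42°  ·
  (3,5): δ = 36.78°  ✓
  (3,6): δ = 5.57°  ✓
  (4,5): δ = 133.36°  ·
  (4,6): δ = 91.01°  ·
  (5,6): δ = 137.65°  ·
antipodal pairs: 9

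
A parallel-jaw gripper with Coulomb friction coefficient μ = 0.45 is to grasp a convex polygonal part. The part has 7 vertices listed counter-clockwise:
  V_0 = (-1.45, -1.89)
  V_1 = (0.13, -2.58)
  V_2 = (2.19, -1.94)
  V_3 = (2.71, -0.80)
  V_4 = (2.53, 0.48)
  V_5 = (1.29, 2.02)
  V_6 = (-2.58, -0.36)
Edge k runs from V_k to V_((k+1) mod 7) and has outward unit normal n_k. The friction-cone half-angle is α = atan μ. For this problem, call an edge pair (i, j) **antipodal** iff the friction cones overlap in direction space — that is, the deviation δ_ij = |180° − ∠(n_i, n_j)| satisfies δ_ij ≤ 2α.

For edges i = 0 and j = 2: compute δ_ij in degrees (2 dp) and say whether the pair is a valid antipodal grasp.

δ = 90.93°, invalid

α = atan 0.45 = 24.23°;  2α = 48.46°
edge 0: e_0 = (+1.58, -0.69);  n_0 = (-0.4002, -0.9164)
edge 2: e_2 = (+0.52, +1.14);  n_2 = (+0.9098, -0.4150)
∠(n_0, n_2) = 89.07°
δ = |180° − 89.07°| = 90.93°
90.93° > 2α = 48.46°  →  invalid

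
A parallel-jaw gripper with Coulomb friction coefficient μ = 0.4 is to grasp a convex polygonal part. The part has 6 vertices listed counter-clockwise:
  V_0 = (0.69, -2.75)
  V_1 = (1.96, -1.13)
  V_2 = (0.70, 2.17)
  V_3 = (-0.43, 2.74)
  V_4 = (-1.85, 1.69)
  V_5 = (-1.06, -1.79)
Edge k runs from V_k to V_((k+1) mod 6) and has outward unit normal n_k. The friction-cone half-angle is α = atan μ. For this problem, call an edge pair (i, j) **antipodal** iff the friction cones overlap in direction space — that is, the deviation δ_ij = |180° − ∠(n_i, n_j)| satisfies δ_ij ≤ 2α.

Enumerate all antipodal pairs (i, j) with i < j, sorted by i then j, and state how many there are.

count = 4; pairs: (0,3), (1,4), (1,5), (2,5)

α = atan 0.4 = 21.80°;  2α = 43.60°
n_0 = (+0.7870, -0.6170)
n_1 = (+0.9342, +0.3567)
n_2 = (+0.4504, +0.8928)
n_3 = (-0.5946, +0.8041)
n_4 = (-0.9752, -0.2214)
n_5 = (-0.4810, -0.8767)
  (0,1): δ = 121.01°  ·
  (0,2): δ = 78.67°  ·
  (0,3): δ = 15.42°  ✓
  (0,4): δ = 50.88°  ·
  (0,5): δ = 99.35°  ·
  (1,2): δ = 137.67°  ·
  (1,3): δ = 74.42°  ·
  (1,4): δ = 8.11°  ✓
  (1,5): δ = 40.35°  ✓
  (2,3): δ = 116.75°  ·
  (2,4): δ = 50.44°  ·
  (2,5): δ = 1.98°  ✓
  (3,4): δ = 113.69°  ·
  (3,5): δ = 65.23°  ·
  (4,5): δ = 131.54°  ·
antipodal pairs: 4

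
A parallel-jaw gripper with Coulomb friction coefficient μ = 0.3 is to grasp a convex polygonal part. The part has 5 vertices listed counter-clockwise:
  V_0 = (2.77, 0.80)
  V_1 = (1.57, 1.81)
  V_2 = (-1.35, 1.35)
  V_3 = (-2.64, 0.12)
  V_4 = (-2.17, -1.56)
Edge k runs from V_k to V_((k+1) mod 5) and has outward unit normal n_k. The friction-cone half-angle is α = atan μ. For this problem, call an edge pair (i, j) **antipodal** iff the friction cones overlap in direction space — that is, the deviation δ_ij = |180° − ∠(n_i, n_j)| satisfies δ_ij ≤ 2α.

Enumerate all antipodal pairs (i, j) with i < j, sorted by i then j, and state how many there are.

α = atan 0.3 = 16.70°;  2α = 33.40°
n_0 = (+0.6439, +0.7651)
n_1 = (-0.1556, +0.9878)
n_2 = (-0.6901, +0.7237)
n_3 = (-0.9630, -0.2694)
n_4 = (+0.4311, -0.9023)
  (0,1): δ = 130.96°  ·
  (0,2): δ = 96.28°  ·
  (0,3): δ = 34.28°  ·
  (0,4): δ = 65.62°  ·
  (1,2): δ = 145.32°  ·
  (1,3): δ = 83.32°  ·
  (1,4): δ = 16.58°  ✓
  (2,3): δ = 118.01°  ·
  (2,4): δ = 18.10°  ✓
  (3,4): δ = 80.09°  ·
antipodal pairs: 2

count = 2; pairs: (1,4), (2,4)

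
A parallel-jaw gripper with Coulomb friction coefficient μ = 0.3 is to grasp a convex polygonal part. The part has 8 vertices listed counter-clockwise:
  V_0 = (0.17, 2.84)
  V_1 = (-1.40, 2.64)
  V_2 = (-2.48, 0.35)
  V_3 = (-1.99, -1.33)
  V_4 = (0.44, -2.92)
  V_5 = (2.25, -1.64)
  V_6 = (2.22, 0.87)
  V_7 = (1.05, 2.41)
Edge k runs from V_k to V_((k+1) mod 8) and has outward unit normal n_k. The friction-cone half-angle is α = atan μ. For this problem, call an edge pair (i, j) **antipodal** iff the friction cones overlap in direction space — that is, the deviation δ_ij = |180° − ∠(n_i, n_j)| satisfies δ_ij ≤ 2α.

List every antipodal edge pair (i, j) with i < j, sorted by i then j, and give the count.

count = 7; pairs: (0,4), (1,4), (1,5), (2,5), (2,6), (3,6), (3,7)

α = atan 0.3 = 16.70°;  2α = 33.40°
n_0 = (-0.1264, +0.9920)
n_1 = (-0.9045, +0.4266)
n_2 = (-0.9600, -0.2800)
n_3 = (-0.5475, -0.8368)
n_4 = (+0.5774, -0.8165)
n_5 = (+0.9999, +0.0120)
n_6 = (+0.7963, +0.6050)
n_7 = (+0.4390, +0.8985)
  (0,1): δ = 122.51°  ·
  (0,2): δ = 81.00°  ·
  (0,3): δ = 40.46°  ·
  (0,4): δ = 28.01°  ✓
  (0,5): δ = 83.43°  ·
  (0,6): δ = 119.97°  ·
  (0,7): δ = 146.70°  ·
  (1,2): δ = 138.49°  ·
  (1,3): δ = 97.95°  ·
  (1,4): δ = 29.48°  ✓
  (1,5): δ = 25.93°  ✓
  (1,6): δ = 62.47°  ·
  (1,7): δ = 89.21°  ·
  (2,3): δ = 139.46°  ·
  (2,4): δ = 70.99°  ·
  (2,5): δ = 15.58°  ✓
  (2,6): δ = 20.97°  ✓
  (2,7): δ = 47.70°  ·
  (3,4): δ = 111.54°  ·
  (3,5): δ = 56.12°  ·
  (3,6): δ = 19.58°  ✓
  (3,7): δ = 7.16°  ✓
  (4,5): δ = 124.58°  ·
  (4,6): δ = 88.04°  ·
  (4,7): δ = 61.31°  ·
  (5,6): δ = 143.46°  ·
  (5,7): δ = 116.73°  ·
  (6,7): δ = 153.27°  ·
antipodal pairs: 7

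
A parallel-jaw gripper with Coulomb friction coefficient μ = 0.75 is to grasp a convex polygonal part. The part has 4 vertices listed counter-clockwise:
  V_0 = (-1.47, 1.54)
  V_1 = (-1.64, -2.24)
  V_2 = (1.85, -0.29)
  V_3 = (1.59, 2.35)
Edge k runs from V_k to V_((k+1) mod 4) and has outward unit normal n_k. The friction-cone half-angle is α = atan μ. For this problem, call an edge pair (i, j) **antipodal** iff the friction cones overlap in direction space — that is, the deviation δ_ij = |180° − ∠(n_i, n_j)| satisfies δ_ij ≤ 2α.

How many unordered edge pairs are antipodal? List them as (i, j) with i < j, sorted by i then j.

count = 3; pairs: (0,1), (0,2), (1,3)

α = atan 0.75 = 36.87°;  2α = 73.74°
n_0 = (-0.9990, +0.0449)
n_1 = (+0.4878, -0.8730)
n_2 = (+0.9952, +0.0980)
n_3 = (-0.2559, +0.9667)
  (0,1): δ = 58.23°  ✓
  (0,2): δ = 8.20°  ✓
  (0,3): δ = 107.40°  ·
  (1,2): δ = 113.57°  ·
  (1,3): δ = 14.37°  ✓
  (2,3): δ = 80.80°  ·
antipodal pairs: 3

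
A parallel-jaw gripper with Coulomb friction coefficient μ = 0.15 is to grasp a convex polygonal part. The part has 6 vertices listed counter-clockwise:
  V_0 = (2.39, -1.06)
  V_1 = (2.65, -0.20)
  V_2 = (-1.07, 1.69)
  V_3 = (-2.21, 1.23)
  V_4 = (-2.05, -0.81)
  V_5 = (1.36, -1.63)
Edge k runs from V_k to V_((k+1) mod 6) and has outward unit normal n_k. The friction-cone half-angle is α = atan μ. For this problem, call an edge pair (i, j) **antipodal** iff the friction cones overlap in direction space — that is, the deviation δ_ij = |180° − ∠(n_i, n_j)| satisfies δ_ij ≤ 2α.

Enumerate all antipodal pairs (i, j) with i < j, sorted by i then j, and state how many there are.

count = 2; pairs: (1,4), (2,5)

α = atan 0.15 = 8.53°;  2α = 17.06°
n_0 = (+0.9572, -0.2894)
n_1 = (+0.4530, +0.8915)
n_2 = (-0.3742, +0.9274)
n_3 = (-0.9969, -0.0782)
n_4 = (-0.2338, -0.9723)
n_5 = (+0.4842, -0.8750)
  (0,1): δ = 100.11°  ·
  (0,2): δ = 51.20°  ·
  (0,3): δ = 21.31°  ·
  (0,4): δ = 93.30°  ·
  (0,5): δ = 135.78°  ·
  (1,2): δ = 131.09°  ·
  (1,3): δ = 58.58°  ·
  (1,4): δ = 13.41°  ✓
  (1,5): δ = 55.89°  ·
  (2,3): δ = 107.49°  ·
  (2,4): δ = 35.50°  ·
  (2,5): δ = 6.99°  ✓
  (3,4): δ = 108.01°  ·
  (3,5): δ = 65.52°  ·
  (4,5): δ = 137.52°  ·
antipodal pairs: 2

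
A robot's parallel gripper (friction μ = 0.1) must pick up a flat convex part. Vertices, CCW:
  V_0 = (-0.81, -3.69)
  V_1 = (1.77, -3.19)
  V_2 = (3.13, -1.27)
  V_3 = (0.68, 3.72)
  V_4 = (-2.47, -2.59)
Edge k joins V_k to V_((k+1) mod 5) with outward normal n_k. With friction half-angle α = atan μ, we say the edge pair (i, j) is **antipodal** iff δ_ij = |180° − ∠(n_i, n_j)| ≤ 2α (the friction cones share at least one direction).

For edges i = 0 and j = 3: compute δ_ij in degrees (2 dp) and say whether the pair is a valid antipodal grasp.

δ = 52.50°, invalid

α = atan 0.1 = 5.71°;  2α = 11.42°
edge 0: e_0 = (+2.58, +0.50);  n_0 = (+0.1903, -0.9817)
edge 3: e_3 = (-3.15, -6.31);  n_3 = (-0.8947, +0.4466)
∠(n_0, n_3) = 127.50°
δ = |180° − 127.50°| = 52.50°
52.50° > 2α = 11.42°  →  invalid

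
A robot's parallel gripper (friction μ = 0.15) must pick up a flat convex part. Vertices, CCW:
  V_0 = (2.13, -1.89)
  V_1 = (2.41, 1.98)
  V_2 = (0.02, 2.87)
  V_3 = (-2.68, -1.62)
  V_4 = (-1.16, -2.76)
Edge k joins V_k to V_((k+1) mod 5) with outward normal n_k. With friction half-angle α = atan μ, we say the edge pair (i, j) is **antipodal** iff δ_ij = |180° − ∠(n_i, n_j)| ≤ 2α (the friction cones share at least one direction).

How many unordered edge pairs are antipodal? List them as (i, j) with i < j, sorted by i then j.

α = atan 0.15 = 8.53°;  2α = 17.06°
n_0 = (+0.9974, -0.0722)
n_1 = (+0.3490, +0.9371)
n_2 = (-0.8570, +0.5153)
n_3 = (-0.6000, -0.8000)
n_4 = (+0.2557, -0.9668)
  (0,1): δ = 106.29°  ·
  (0,2): δ = 26.88°  ·
  (0,3): δ = 57.27°  ·
  (0,4): δ = 108.95°  ·
  (1,2): δ = 100.60°  ·
  (1,3): δ = 16.45°  ✓
  (1,4): δ = 35.24°  ·
  (2,3): δ = 95.85°  ·
  (2,4): δ = 44.17°  ·
  (3,4): δ = 128.32°  ·
antipodal pairs: 1

count = 1; pairs: (1,3)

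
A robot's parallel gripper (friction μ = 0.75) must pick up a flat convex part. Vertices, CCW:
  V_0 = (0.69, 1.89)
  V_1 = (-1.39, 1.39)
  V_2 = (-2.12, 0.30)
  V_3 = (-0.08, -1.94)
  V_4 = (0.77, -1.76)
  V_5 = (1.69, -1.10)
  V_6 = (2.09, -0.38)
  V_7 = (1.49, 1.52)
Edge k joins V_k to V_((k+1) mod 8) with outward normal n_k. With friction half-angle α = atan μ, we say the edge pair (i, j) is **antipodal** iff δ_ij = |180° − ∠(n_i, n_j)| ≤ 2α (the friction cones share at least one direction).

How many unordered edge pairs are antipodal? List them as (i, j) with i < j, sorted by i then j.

count = 13; pairs: (0,2), (0,3), (0,4), (0,5), (1,3), (1,4), (1,5), (1,6), (2,5), (2,6), (2,7), (3,7), (4,7)

α = atan 0.75 = 36.87°;  2α = 73.74°
n_0 = (-0.2337, +0.9723)
n_1 = (-0.8309, +0.5565)
n_2 = (-0.7393, -0.6733)
n_3 = (+0.2072, -0.9783)
n_4 = (+0.5829, -0.8125)
n_5 = (+0.8742, -0.4856)
n_6 = (+0.9536, +0.3011)
n_7 = (+0.4198, +0.9076)
  (0,1): δ = 137.33°  ·
  (0,2): δ = 61.19°  ✓
  (0,3): δ = 1.56°  ✓
  (0,4): δ = 22.14°  ✓
  (0,5): δ = 47.43°  ✓
  (0,6): δ = 94.01°  ·
  (0,7): δ = 141.66°  ·
  (1,2): δ = 103.86°  ·
  (1,3): δ = 44.23°  ✓
  (1,4): δ = 20.53°  ✓
  (1,5): δ = 4.76°  ✓
  (1,6): δ = 51.34°  ✓
  (1,7): δ = 98.99°  ·
  (2,3): δ = 120.37°  ·
  (2,4): δ = 96.67°  ·
  (2,5): δ = 71.38°  ✓
  (2,6): δ = 24.80°  ✓
  (2,7): δ = 22.85°  ✓
  (3,4): δ = 156.30°  ·
  (3,5): δ = 131.01°  ·
  (3,6): δ = 84.43°  ·
  (3,7): δ = 36.78°  ✓
  (4,5): δ = 154.71°  ·
  (4,6): δ = 108.13°  ·
  (4,7): δ = 60.48°  ✓
  (5,6): δ = 133.42°  ·
  (5,7): δ = 85.77°  ·
  (6,7): δ = 132.35°  ·
antipodal pairs: 13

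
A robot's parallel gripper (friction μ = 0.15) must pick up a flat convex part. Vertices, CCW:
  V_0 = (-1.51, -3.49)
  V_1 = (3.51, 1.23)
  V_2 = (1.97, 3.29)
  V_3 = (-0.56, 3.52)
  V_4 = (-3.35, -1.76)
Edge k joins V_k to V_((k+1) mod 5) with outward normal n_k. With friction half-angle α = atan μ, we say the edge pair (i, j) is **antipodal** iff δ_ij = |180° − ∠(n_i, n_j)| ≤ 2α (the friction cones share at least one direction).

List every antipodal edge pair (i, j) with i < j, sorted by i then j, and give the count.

α = atan 0.15 = 8.53°;  2α = 17.06°
n_0 = (+0.6850, -0.7285)
n_1 = (+0.8009, +0.5988)
n_2 = (+0.0905, +0.9959)
n_3 = (-0.8842, +0.4672)
n_4 = (-0.6850, -0.7285)
  (0,1): δ = 96.46°  ·
  (0,2): δ = 48.43°  ·
  (0,3): δ = 18.91°  ·
  (0,4): δ = 93.53°  ·
  (1,2): δ = 131.98°  ·
  (1,3): δ = 64.63°  ·
  (1,4): δ = 9.98°  ✓
  (2,3): δ = 112.66°  ·
  (2,4): δ = 38.04°  ·
  (3,4): δ = 105.38°  ·
antipodal pairs: 1

count = 1; pairs: (1,4)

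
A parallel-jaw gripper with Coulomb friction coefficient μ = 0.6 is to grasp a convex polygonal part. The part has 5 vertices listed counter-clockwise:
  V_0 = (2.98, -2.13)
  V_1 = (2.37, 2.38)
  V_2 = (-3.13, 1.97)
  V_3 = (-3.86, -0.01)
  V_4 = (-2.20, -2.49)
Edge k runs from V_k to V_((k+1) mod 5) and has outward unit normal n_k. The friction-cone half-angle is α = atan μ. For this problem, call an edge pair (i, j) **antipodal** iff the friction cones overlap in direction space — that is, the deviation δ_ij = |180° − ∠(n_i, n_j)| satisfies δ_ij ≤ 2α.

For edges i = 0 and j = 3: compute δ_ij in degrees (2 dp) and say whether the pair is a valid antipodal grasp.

α = atan 0.6 = 30.96°;  2α = 61.93°
edge 0: e_0 = (-0.61, +4.51);  n_0 = (+0.9910, +0.1340)
edge 3: e_3 = (+1.66, -2.48);  n_3 = (-0.8310, -0.5562)
∠(n_0, n_3) = 153.91°
δ = |180° − 153.91°| = 26.09°
26.09° ≤ 2α = 61.93°  →  valid

δ = 26.09°, valid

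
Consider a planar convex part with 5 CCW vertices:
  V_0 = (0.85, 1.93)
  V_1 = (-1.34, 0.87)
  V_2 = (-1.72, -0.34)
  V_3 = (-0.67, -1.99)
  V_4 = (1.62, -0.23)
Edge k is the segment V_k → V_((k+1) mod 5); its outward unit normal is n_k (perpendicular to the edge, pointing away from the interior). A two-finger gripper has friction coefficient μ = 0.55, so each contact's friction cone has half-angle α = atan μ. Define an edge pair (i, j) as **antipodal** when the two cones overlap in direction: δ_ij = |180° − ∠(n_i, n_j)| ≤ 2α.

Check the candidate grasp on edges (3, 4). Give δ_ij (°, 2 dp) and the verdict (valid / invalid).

α = atan 0.55 = 28.81°;  2α = 57.62°
edge 3: e_3 = (+2.29, +1.76);  n_3 = (+0.6094, -0.7929)
edge 4: e_4 = (-0.77, +2.16);  n_4 = (+0.9419, +0.3358)
∠(n_3, n_4) = 72.08°
δ = |180° − 72.08°| = 107.92°
107.92° > 2α = 57.62°  →  invalid

δ = 107.92°, invalid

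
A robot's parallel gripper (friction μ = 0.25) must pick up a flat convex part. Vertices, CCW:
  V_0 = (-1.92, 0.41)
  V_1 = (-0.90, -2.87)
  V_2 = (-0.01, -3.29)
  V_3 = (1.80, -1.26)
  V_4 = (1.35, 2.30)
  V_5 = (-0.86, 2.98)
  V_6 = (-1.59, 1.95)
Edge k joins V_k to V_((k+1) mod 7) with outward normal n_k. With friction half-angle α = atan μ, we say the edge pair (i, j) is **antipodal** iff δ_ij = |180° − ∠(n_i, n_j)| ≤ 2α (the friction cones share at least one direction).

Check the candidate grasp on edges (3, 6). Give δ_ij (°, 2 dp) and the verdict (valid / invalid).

δ = 19.30°, valid

α = atan 0.25 = 14.04°;  2α = 28.07°
edge 3: e_3 = (-0.45, +3.56);  n_3 = (+0.9921, +0.1254)
edge 6: e_6 = (-0.33, -1.54);  n_6 = (-0.9778, +0.2095)
∠(n_3, n_6) = 160.70°
δ = |180° − 160.70°| = 19.30°
19.30° ≤ 2α = 28.07°  →  valid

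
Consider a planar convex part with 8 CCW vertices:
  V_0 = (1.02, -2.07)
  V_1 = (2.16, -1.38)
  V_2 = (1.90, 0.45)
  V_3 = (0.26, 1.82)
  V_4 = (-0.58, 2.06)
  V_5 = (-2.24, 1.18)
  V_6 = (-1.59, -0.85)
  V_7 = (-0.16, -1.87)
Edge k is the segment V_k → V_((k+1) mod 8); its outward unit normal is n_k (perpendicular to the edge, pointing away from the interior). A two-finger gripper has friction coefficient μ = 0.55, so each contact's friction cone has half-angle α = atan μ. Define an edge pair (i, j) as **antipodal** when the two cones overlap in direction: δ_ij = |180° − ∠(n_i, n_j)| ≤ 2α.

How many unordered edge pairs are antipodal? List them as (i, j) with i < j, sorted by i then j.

α = atan 0.55 = 28.81°;  2α = 57.62°
n_0 = (+0.5178, -0.8555)
n_1 = (+0.9901, +0.1407)
n_2 = (+0.6411, +0.7675)
n_3 = (+0.2747, +0.9615)
n_4 = (-0.4684, +0.8835)
n_5 = (-0.9524, -0.3049)
n_6 = (-0.5807, -0.8141)
n_7 = (-0.1671, -0.9859)
  (0,1): δ = 113.10°  ·
  (0,2): δ = 71.06°  ·
  (0,3): δ = 47.13°  ✓
  (0,4): δ = 3.26°  ✓
  (0,5): δ = 76.57°  ·
  (0,6): δ = 113.32°  ·
  (0,7): δ = 139.20°  ·
  (1,2): δ = 137.96°  ·
  (1,3): δ = 114.03°  ·
  (1,4): δ = 70.16°  ·
  (1,5): δ = 9.67°  ✓
  (1,6): δ = 46.41°  ✓
  (1,7): δ = 72.29°  ·
  (2,3): δ = 156.07°  ·
  (2,4): δ = 112.20°  ·
  (2,5): δ = 32.37°  ✓
  (2,6): δ = 4.37°  ✓
  (2,7): δ = 30.25°  ✓
  (3,4): δ = 136.13°  ·
  (3,5): δ = 56.30°  ✓
  (3,6): δ = 19.55°  ✓
  (3,7): δ = 6.33°  ✓
  (4,5): δ = 100.17°  ·
  (4,6): δ = 63.43°  ·
  (4,7): δ = 37.55°  ✓
  (5,6): δ = 143.25°  ·
  (5,7): δ = 117.37°  ·
  (6,7): δ = 154.12°  ·
antipodal pairs: 11

count = 11; pairs: (0,3), (0,4), (1,5), (1,6), (2,5), (2,6), (2,7), (3,5), (3,6), (3,7), (4,7)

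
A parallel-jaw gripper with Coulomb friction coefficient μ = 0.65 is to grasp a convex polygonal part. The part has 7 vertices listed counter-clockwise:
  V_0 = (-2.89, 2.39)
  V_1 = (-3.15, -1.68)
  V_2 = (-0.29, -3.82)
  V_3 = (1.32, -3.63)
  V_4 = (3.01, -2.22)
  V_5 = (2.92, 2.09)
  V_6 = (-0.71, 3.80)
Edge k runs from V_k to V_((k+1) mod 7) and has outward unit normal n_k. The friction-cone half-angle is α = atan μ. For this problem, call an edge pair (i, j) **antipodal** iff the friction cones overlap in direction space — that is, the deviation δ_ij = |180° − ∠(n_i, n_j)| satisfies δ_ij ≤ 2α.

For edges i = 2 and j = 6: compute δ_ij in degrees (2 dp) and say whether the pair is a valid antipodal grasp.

δ = 26.16°, valid

α = atan 0.65 = 33.02°;  2α = 66.05°
edge 2: e_2 = (+1.61, +0.19);  n_2 = (+0.1172, -0.9931)
edge 6: e_6 = (-2.18, -1.41);  n_6 = (-0.5431, +0.8397)
∠(n_2, n_6) = 153.84°
δ = |180° − 153.84°| = 26.16°
26.16° ≤ 2α = 66.05°  →  valid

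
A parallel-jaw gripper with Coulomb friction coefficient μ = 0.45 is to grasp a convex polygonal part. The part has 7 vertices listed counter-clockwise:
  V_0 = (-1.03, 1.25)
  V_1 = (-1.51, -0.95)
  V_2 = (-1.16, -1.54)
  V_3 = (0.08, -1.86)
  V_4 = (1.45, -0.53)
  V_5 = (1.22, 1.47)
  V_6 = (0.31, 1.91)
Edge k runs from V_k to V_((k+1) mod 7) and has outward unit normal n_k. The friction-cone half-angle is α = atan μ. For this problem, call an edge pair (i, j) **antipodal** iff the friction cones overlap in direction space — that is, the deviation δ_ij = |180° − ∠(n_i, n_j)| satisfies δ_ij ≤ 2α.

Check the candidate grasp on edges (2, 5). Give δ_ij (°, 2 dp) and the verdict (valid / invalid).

α = atan 0.45 = 24.23°;  2α = 48.46°
edge 2: e_2 = (+1.24, -0.32);  n_2 = (-0.2499, -0.9683)
edge 5: e_5 = (-0.91, +0.44);  n_5 = (+0.4353, +0.9003)
∠(n_2, n_5) = 168.67°
δ = |180° − 168.67°| = 11.33°
11.33° ≤ 2α = 48.46°  →  valid

δ = 11.33°, valid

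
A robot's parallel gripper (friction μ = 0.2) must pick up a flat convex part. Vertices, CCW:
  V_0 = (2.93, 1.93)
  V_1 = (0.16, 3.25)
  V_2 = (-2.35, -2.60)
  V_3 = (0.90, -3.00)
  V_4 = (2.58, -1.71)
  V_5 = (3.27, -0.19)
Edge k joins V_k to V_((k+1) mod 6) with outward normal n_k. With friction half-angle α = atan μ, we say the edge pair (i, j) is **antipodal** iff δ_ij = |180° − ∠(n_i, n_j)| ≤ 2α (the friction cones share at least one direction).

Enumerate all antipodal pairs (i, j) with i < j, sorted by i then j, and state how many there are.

count = 2; pairs: (0,2), (1,4)

α = atan 0.2 = 11.31°;  2α = 22.62°
n_0 = (+0.4302, +0.9027)
n_1 = (-0.9190, +0.3943)
n_2 = (-0.1222, -0.9925)
n_3 = (+0.6090, -0.7932)
n_4 = (+0.9106, -0.4134)
n_5 = (+0.9874, +0.1584)
  (0,1): δ = 87.74°  ·
  (0,2): δ = 18.46°  ✓
  (0,3): δ = 63.00°  ·
  (0,4): δ = 91.06°  ·
  (0,5): δ = 124.59°  ·
  (1,2): δ = 73.79°  ·
  (1,3): δ = 29.26°  ·
  (1,4): δ = 1.19°  ✓
  (1,5): δ = 32.33°  ·
  (2,3): δ = 135.46°  ·
  (2,4): δ = 107.40°  ·
  (2,5): δ = 73.87°  ·
  (3,4): δ = 151.93°  ·
  (3,5): δ = 118.41°  ·
  (4,5): δ = 146.47°  ·
antipodal pairs: 2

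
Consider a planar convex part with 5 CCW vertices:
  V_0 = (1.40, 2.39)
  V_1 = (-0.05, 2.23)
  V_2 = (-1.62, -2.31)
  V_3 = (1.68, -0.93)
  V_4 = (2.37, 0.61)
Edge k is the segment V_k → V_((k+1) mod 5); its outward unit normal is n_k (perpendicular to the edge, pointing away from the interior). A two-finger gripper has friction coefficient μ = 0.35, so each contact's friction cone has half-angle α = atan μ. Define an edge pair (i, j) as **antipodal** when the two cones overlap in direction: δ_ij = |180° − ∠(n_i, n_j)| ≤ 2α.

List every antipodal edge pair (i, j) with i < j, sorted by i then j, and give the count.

α = atan 0.35 = 19.29°;  2α = 38.58°
n_0 = (-0.1097, +0.9940)
n_1 = (-0.9451, +0.3268)
n_2 = (+0.3858, -0.9226)
n_3 = (+0.9126, -0.4089)
n_4 = (+0.8781, +0.4785)
  (0,1): δ = 115.37°  ·
  (0,2): δ = 16.40°  ✓
  (0,3): δ = 59.57°  ·
  (0,4): δ = 112.29°  ·
  (1,2): δ = 48.23°  ·
  (1,3): δ = 5.06°  ✓
  (1,4): δ = 47.66°  ·
  (2,3): δ = 136.83°  ·
  (2,4): δ = 84.11°  ·
  (3,4): δ = 127.28°  ·
antipodal pairs: 2

count = 2; pairs: (0,2), (1,3)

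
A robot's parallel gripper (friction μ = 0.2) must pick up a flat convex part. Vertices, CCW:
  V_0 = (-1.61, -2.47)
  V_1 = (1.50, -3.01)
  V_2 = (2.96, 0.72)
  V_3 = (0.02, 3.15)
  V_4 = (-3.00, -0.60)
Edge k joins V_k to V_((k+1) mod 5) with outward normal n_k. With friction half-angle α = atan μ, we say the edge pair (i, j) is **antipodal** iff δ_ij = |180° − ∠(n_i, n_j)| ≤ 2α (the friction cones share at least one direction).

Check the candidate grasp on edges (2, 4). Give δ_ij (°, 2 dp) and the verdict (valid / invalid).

α = atan 0.2 = 11.31°;  2α = 22.62°
edge 2: e_2 = (-2.94, +2.43);  n_2 = (+0.6371, +0.7708)
edge 4: e_4 = (+1.39, -1.87);  n_4 = (-0.8026, -0.5966)
∠(n_2, n_4) = 166.20°
δ = |180° − 166.20°| = 13.80°
13.80° ≤ 2α = 22.62°  →  valid

δ = 13.80°, valid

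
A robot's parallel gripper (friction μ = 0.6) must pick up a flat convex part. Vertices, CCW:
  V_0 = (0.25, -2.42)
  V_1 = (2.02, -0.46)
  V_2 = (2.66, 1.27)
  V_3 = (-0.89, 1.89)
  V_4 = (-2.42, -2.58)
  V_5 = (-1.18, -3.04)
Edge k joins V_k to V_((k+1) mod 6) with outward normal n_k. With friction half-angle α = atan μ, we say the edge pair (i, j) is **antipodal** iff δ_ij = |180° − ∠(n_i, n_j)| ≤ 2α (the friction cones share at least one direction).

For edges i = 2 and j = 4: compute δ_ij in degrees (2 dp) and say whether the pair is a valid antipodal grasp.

α = atan 0.6 = 30.96°;  2α = 61.93°
edge 2: e_2 = (-3.55, +0.62);  n_2 = (+0.1720, +0.9851)
edge 4: e_4 = (+1.24, -0.46);  n_4 = (-0.3478, -0.9376)
∠(n_2, n_4) = 169.55°
δ = |180° − 169.55°| = 10.45°
10.45° ≤ 2α = 61.93°  →  valid

δ = 10.45°, valid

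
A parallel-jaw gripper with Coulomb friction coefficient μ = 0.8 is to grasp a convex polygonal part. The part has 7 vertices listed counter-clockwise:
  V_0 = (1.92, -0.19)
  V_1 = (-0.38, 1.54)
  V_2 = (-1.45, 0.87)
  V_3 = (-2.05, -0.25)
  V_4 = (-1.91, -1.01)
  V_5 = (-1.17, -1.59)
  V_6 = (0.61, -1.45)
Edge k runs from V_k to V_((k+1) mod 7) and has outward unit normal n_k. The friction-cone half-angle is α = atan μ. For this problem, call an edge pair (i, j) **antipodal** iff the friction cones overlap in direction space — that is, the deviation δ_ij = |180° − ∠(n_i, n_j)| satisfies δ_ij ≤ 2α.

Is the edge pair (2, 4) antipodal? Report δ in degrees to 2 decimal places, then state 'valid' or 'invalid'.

δ = 99.91°, invalid

α = atan 0.8 = 38.66°;  2α = 77.32°
edge 2: e_2 = (-0.60, -1.12);  n_2 = (-0.8815, +0.4722)
edge 4: e_4 = (+0.74, -0.58);  n_4 = (-0.6169, -0.7871)
∠(n_2, n_4) = 80.09°
δ = |180° − 80.09°| = 99.91°
99.91° > 2α = 77.32°  →  invalid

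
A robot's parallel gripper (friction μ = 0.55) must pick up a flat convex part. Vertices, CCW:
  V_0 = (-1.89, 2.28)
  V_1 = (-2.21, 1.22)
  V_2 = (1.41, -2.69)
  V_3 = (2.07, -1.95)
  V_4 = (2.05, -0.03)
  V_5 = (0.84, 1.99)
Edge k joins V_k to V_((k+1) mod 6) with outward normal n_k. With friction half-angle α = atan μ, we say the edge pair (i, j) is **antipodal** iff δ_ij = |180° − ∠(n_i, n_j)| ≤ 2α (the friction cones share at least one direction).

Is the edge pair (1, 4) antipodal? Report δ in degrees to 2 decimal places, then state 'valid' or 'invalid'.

α = atan 0.55 = 28.81°;  2α = 57.62°
edge 1: e_1 = (+3.62, -3.91);  n_1 = (-0.7338, -0.6794)
edge 4: e_4 = (-1.21, +2.02);  n_4 = (+0.8579, +0.5139)
∠(n_1, n_4) = 168.13°
δ = |180° − 168.13°| = 11.87°
11.87° ≤ 2α = 57.62°  →  valid

δ = 11.87°, valid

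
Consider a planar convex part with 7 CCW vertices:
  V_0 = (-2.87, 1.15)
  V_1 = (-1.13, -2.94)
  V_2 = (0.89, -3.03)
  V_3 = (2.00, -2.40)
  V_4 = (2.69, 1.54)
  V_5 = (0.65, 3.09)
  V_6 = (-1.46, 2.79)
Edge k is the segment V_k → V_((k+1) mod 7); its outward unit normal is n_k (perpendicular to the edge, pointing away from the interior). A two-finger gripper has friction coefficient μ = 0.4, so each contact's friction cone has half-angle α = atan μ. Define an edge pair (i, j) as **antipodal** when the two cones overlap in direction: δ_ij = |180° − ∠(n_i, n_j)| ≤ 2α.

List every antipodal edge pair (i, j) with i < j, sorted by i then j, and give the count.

α = atan 0.4 = 21.80°;  2α = 43.60°
n_0 = (-0.9202, -0.3915)
n_1 = (-0.0445, -0.9990)
n_2 = (+0.4936, -0.8697)
n_3 = (+0.9850, -0.1725)
n_4 = (+0.6050, +0.7962)
n_5 = (-0.1408, +0.9900)
n_6 = (-0.7583, +0.6519)
  (0,1): δ = 115.60°  ·
  (0,2): δ = 83.47°  ·
  (0,3): δ = 32.98°  ✓
  (0,4): δ = 29.73°  ✓
  (0,5): δ = 75.05°  ·
  (0,6): δ = 116.27°  ·
  (1,2): δ = 147.87°  ·
  (1,3): δ = 97.38°  ·
  (1,4): δ = 34.68°  ✓
  (1,5): δ = 10.64°  ✓
  (1,6): δ = 51.86°  ·
  (2,3): δ = 129.51°  ·
  (2,4): δ = 66.81°  ·
  (2,5): δ = 21.49°  ✓
  (2,6): δ = 19.73°  ✓
  (3,4): δ = 117.29°  ·
  (3,5): δ = 71.97°  ·
  (3,6): δ = 30.75°  ✓
  (4,5): δ = 134.68°  ·
  (4,6): δ = 93.46°  ·
  (5,6): δ = 138.78°  ·
antipodal pairs: 7

count = 7; pairs: (0,3), (0,4), (1,4), (1,5), (2,5), (2,6), (3,6)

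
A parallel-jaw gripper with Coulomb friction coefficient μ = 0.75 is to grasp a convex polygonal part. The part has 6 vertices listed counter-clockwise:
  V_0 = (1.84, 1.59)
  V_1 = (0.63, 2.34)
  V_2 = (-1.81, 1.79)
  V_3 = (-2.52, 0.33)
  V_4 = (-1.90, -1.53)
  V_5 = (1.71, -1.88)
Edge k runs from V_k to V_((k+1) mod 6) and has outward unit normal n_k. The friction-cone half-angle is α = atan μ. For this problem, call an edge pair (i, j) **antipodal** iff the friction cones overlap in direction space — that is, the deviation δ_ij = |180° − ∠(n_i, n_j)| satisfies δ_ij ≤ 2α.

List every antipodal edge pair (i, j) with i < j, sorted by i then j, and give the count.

count = 6; pairs: (0,3), (0,4), (1,4), (2,4), (2,5), (3,5)

α = atan 0.75 = 36.87°;  2α = 73.74°
n_0 = (+0.5268, +0.8500)
n_1 = (-0.2199, +0.9755)
n_2 = (-0.8993, +0.4373)
n_3 = (-0.9487, -0.3162)
n_4 = (-0.0965, -0.9953)
n_5 = (+0.9993, -0.0374)
  (0,1): δ = 135.51°  ·
  (0,2): δ = 84.14°  ·
  (0,3): δ = 39.77°  ✓
  (0,4): δ = 26.25°  ✓
  (0,5): δ = 119.65°  ·
  (1,2): δ = 128.64°  ·
  (1,3): δ = 84.27°  ·
  (1,4): δ = 18.24°  ✓
  (1,5): δ = 75.15°  ·
  (2,3): δ = 135.63°  ·
  (2,4): δ = 69.60°  ✓
  (2,5): δ = 23.79°  ✓
  (3,4): δ = 113.97°  ·
  (3,5): δ = 20.58°  ✓
  (4,5): δ = 86.61°  ·
antipodal pairs: 6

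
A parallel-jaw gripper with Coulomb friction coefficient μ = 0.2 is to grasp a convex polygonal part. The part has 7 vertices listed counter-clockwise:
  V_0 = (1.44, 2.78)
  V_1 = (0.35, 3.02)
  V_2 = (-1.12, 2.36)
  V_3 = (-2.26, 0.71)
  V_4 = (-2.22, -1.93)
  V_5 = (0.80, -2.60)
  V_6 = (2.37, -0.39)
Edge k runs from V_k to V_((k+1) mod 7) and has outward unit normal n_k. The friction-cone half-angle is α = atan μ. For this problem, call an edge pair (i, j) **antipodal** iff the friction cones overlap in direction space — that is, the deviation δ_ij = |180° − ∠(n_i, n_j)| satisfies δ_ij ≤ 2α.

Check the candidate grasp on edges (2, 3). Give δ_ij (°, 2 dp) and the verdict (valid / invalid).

α = atan 0.2 = 11.31°;  2α = 22.62°
edge 2: e_2 = (-1.14, -1.65);  n_2 = (-0.8227, +0.5684)
edge 3: e_3 = (+0.04, -2.64);  n_3 = (-0.9999, -0.0151)
∠(n_2, n_3) = 35.51°
δ = |180° − 35.51°| = 144.49°
144.49° > 2α = 22.62°  →  invalid

δ = 144.49°, invalid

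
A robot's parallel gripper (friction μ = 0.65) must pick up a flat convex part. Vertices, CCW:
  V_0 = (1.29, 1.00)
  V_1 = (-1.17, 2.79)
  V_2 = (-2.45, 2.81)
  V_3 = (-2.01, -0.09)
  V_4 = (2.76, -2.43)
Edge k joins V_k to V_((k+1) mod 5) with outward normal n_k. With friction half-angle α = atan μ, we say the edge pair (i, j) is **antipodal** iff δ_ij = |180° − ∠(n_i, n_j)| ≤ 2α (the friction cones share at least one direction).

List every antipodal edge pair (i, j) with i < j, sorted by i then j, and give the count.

α = atan 0.65 = 33.02°;  2α = 66.05°
n_0 = (+0.5884, +0.8086)
n_1 = (+0.0156, +0.9999)
n_2 = (-0.9887, -0.1500)
n_3 = (-0.4404, -0.8978)
n_4 = (+0.9191, +0.3939)
  (0,1): δ = 144.85°  ·
  (0,2): δ = 45.33°  ✓
  (0,3): δ = 9.91°  ✓
  (0,4): δ = 149.24°  ·
  (1,2): δ = 80.48°  ·
  (1,3): δ = 25.24°  ✓
  (1,4): δ = 114.09°  ·
  (2,3): δ = 124.76°  ·
  (2,4): δ = 14.57°  ✓
  (3,4): δ = 40.67°  ✓
antipodal pairs: 5

count = 5; pairs: (0,2), (0,3), (1,3), (2,4), (3,4)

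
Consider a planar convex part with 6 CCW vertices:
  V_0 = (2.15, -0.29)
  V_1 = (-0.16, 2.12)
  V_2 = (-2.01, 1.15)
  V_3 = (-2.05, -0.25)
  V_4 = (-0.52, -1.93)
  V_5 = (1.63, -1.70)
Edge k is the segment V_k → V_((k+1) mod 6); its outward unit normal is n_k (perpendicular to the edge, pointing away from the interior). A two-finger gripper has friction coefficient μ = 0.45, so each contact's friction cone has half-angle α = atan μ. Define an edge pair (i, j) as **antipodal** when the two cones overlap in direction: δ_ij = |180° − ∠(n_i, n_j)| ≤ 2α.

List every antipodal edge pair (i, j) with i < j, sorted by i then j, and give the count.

count = 5; pairs: (0,2), (0,3), (1,4), (1,5), (2,5)

α = atan 0.45 = 24.23°;  2α = 48.46°
n_0 = (+0.7219, +0.6920)
n_1 = (-0.4644, +0.8856)
n_2 = (-0.9996, +0.0286)
n_3 = (-0.7393, -0.6733)
n_4 = (+0.1064, -0.9943)
n_5 = (+0.9382, -0.3460)
  (0,1): δ = 106.12°  ·
  (0,2): δ = 45.42°  ✓
  (0,3): δ = 1.46°  ✓
  (0,4): δ = 52.32°  ·
  (0,5): δ = 115.97°  ·
  (1,2): δ = 119.31°  ·
  (1,3): δ = 75.34°  ·
  (1,4): δ = 21.56°  ✓
  (1,5): δ = 42.09°  ✓
  (2,3): δ = 136.04°  ·
  (2,4): δ = 82.26°  ·
  (2,5): δ = 18.61°  ✓
  (3,4): δ = 126.22°  ·
  (3,5): δ = 62.57°  ·
  (4,5): δ = 116.35°  ·
antipodal pairs: 5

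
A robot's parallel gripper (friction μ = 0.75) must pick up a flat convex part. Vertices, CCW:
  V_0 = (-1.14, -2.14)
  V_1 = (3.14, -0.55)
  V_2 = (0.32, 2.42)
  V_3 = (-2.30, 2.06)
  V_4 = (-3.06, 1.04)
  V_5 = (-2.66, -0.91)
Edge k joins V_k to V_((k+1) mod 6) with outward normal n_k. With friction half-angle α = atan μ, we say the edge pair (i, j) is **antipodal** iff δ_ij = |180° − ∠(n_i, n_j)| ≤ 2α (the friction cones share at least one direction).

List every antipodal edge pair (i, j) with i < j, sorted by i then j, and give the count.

count = 6; pairs: (0,1), (0,2), (0,3), (1,4), (1,5), (2,5)

α = atan 0.75 = 36.87°;  2α = 73.74°
n_0 = (+0.3482, -0.9374)
n_1 = (+0.7252, +0.6886)
n_2 = (-0.1361, +0.9907)
n_3 = (-0.8019, +0.5975)
n_4 = (-0.9796, -0.2009)
n_5 = (-0.6291, -0.7774)
  (0,1): δ = 66.86°  ✓
  (0,2): δ = 12.56°  ✓
  (0,3): δ = 32.93°  ✓
  (0,4): δ = 81.21°  ·
  (0,5): δ = 120.64°  ·
  (1,2): δ = 125.69°  ·
  (1,3): δ = 80.21°  ·
  (1,4): δ = 31.92°  ✓
  (1,5): δ = 7.50°  ✓
  (2,3): δ = 134.51°  ·
  (2,4): δ = 86.23°  ·
  (2,5): δ = 46.80°  ✓
  (3,4): δ = 131.72°  ·
  (3,5): δ = 92.29°  ·
  (4,5): δ = 140.57°  ·
antipodal pairs: 6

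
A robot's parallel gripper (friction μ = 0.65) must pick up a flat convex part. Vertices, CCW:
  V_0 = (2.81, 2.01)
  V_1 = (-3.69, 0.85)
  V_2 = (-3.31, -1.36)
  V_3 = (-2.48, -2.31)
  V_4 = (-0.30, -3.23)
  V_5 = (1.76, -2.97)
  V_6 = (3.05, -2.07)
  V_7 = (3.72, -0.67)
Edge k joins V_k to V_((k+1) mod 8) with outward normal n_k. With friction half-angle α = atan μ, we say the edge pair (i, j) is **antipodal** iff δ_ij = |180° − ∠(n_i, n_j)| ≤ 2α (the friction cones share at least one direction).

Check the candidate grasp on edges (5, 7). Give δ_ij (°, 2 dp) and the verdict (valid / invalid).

α = atan 0.65 = 33.02°;  2α = 66.05°
edge 5: e_5 = (+1.29, +0.90);  n_5 = (+0.5722, -0.8201)
edge 7: e_7 = (-0.91, +2.68);  n_7 = (+0.9469, +0.3215)
∠(n_5, n_7) = 73.85°
δ = |180° − 73.85°| = 106.15°
106.15° > 2α = 66.05°  →  invalid

δ = 106.15°, invalid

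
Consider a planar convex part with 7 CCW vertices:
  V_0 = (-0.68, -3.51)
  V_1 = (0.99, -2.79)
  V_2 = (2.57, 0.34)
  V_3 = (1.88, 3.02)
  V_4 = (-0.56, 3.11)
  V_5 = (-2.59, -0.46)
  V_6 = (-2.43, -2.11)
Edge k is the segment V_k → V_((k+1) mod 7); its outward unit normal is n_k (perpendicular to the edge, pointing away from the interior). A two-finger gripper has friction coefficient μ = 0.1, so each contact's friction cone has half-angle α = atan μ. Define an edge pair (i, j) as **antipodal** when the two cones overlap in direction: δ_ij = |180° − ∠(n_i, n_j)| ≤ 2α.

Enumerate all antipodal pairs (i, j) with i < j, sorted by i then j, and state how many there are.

α = atan 0.1 = 5.71°;  2α = 11.42°
n_0 = (+0.3959, -0.9183)
n_1 = (+0.8927, -0.4506)
n_2 = (+0.9684, +0.2493)
n_3 = (+0.0369, +0.9993)
n_4 = (-0.8693, +0.4943)
n_5 = (-0.9953, -0.0965)
n_6 = (-0.6247, -0.7809)
  (0,1): δ = 140.11°  ·
  (0,2): δ = 98.88°  ·
  (0,3): δ = 25.44°  ·
  (0,4): δ = 37.05°  ·
  (0,5): δ = 72.22°  ·
  (0,6): δ = 118.02°  ·
  (1,2): δ = 138.78°  ·
  (1,3): δ = 65.33°  ·
  (1,4): δ = 2.84°  ✓
  (1,5): δ = 32.32°  ·
  (1,6): δ = 78.12°  ·
  (2,3): δ = 106.55°  ·
  (2,4): δ = 44.06°  ·
  (2,5): δ = 8.90°  ✓
  (2,6): δ = 36.90°  ·
  (3,4): δ = 117.51°  ·
  (3,5): δ = 82.35°  ·
  (3,6): δ = 36.55°  ·
  (4,5): δ = 144.84°  ·
  (4,6): δ = 99.04°  ·
  (5,6): δ = 134.20°  ·
antipodal pairs: 2

count = 2; pairs: (1,4), (2,5)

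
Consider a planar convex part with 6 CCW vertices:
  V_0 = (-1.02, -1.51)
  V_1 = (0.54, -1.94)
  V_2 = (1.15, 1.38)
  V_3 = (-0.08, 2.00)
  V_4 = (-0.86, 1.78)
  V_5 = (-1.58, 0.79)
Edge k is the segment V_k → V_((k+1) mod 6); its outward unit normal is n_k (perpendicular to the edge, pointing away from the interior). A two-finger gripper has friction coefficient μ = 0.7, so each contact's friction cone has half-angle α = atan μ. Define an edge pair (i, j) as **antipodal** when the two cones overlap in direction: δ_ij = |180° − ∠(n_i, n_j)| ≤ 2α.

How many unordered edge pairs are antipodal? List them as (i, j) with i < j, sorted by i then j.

count = 7; pairs: (0,2), (0,3), (0,4), (1,3), (1,4), (1,5), (2,5)

α = atan 0.7 = 34.99°;  2α = 69.98°
n_0 = (-0.2657, -0.9640)
n_1 = (+0.9835, -0.1807)
n_2 = (+0.4501, +0.8930)
n_3 = (-0.2715, +0.9624)
n_4 = (-0.8087, +0.5882)
n_5 = (-0.9716, -0.2366)
  (0,1): δ = 85.00°  ·
  (0,2): δ = 11.34°  ✓
  (0,3): δ = 31.16°  ✓
  (0,4): δ = 69.38°  ✓
  (0,5): δ = 119.09°  ·
  (1,2): δ = 106.34°  ·
  (1,3): δ = 63.84°  ✓
  (1,4): δ = 25.62°  ✓
  (1,5): δ = 24.10°  ✓
  (2,3): δ = 137.50°  ·
  (2,4): δ = 99.28°  ·
  (2,5): δ = 49.56°  ✓
  (3,4): δ = 141.78°  ·
  (3,5): δ = 92.07°  ·
  (4,5): δ = 130.29°  ·
antipodal pairs: 7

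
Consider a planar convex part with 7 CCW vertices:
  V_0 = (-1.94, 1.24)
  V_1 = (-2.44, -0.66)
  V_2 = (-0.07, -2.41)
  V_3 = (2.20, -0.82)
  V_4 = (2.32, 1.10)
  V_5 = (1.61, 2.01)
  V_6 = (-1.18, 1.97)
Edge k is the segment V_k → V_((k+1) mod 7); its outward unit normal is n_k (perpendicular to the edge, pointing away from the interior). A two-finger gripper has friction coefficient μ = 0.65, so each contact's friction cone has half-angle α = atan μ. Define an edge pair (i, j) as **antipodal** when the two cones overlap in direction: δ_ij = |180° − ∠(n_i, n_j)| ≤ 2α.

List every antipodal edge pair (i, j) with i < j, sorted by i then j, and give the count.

α = atan 0.65 = 33.02°;  2α = 66.05°
n_0 = (-0.9671, +0.2545)
n_1 = (-0.5940, -0.8045)
n_2 = (+0.5737, -0.8191)
n_3 = (+0.9981, -0.0624)
n_4 = (+0.7884, +0.6151)
n_5 = (-0.0143, +0.9999)
n_6 = (-0.6927, +0.7212)
  (0,1): δ = 111.70°  ·
  (0,2): δ = 40.25°  ✓
  (0,3): δ = 11.17°  ✓
  (0,4): δ = 52.71°  ✓
  (0,5): δ = 105.56°  ·
  (0,6): δ = 148.59°  ·
  (1,2): δ = 108.55°  ·
  (1,3): δ = 57.13°  ✓
  (1,4): δ = 15.60°  ✓
  (1,5): δ = 37.26°  ✓
  (1,6): δ = 80.29°  ·
  (2,3): δ = 128.59°  ·
  (2,4): δ = 87.05°  ·
  (2,5): δ = 34.19°  ✓
  (2,6): δ = 8.84°  ✓
  (3,4): δ = 138.46°  ·
  (3,5): δ = 85.60°  ·
  (3,6): δ = 42.58°  ✓
  (4,5): δ = 127.14°  ·
  (4,6): δ = 84.12°  ·
  (5,6): δ = 136.97°  ·
antipodal pairs: 9

count = 9; pairs: (0,2), (0,3), (0,4), (1,3), (1,4), (1,5), (2,5), (2,6), (3,6)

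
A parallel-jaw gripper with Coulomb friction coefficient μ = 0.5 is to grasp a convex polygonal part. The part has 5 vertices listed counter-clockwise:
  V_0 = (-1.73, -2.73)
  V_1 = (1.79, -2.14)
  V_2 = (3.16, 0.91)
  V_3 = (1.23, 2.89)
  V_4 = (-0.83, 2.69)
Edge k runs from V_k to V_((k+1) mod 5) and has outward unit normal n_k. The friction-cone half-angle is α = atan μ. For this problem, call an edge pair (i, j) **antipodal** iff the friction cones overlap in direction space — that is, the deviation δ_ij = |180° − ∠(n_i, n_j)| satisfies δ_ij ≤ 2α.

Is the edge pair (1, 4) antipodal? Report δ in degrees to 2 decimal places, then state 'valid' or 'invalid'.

α = atan 0.5 = 26.57°;  2α = 53.13°
edge 1: e_1 = (+1.37, +3.05);  n_1 = (+0.9122, -0.4097)
edge 4: e_4 = (-0.90, -5.42);  n_4 = (-0.9865, +0.1638)
∠(n_1, n_4) = 165.24°
δ = |180° − 165.24°| = 14.76°
14.76° ≤ 2α = 53.13°  →  valid

δ = 14.76°, valid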